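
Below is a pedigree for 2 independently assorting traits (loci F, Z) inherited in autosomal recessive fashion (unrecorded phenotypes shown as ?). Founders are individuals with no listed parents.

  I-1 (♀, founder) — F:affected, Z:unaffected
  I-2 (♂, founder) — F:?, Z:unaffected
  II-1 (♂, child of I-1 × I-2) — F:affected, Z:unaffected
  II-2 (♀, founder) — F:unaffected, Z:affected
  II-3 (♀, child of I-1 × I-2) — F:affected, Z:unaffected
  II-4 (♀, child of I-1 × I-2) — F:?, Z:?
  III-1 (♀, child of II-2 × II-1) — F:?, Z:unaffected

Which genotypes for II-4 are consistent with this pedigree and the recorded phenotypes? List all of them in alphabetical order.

F/I-1 aff ·: ff
F/I-2 ? ·: Ff|ff
F/II-1 aff I-1×I-2: ff
F/II-2 un ·: FF|Ff
F/II-3 aff I-1×I-2: ff
F/II-4 ? I-1×I-2: Ff|ff
F/III-1 ? II-2×II-1: Ff|ff
⇒ F over [I-1,I-2,II-1,II-2,II-3,II-4,III-1]: 9 consistent
Z/I-1 un ·: ZZ|Zz
Z/I-2 un ·: ZZ|Zz
Z/II-1 un I-1×I-2: ZZ|Zz
Z/II-2 aff ·: zz
Z/II-3 un I-1×I-2: ZZ|Zz
Z/II-4 ? I-1×I-2: ZZ|Zz|zz
Z/III-1 un II-2×II-1: Zz
⇒ Z over [I-1,I-2,II-1,II-2,II-3,II-4,III-1]: 29 consistent

II-4 ∈ {Ff ZZ, Ff Zz, Ff zz, ff ZZ, ff Zz, ff zz}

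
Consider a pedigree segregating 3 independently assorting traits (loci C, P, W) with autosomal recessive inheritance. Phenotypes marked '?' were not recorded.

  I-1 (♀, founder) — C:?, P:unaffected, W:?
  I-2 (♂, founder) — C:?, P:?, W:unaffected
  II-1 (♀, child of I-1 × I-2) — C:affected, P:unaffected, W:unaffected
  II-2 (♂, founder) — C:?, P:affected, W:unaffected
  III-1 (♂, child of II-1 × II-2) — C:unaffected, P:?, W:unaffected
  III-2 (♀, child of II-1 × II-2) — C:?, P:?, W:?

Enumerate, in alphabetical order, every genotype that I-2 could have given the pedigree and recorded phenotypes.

C/I-1 ? ·: Cc|cc
C/I-2 ? ·: Cc|cc
C/II-1 aff I-1×I-2: cc
C/II-2 ? ·: CC|Cc
C/III-1 un II-1×II-2: Cc
C/III-2 ? II-1×II-2: Cc|cc
⇒ C over [I-1,I-2,II-1,II-2,III-1,III-2]: 12 consistent
P/I-1 un ·: PP|Pp
P/I-2 ? ·: PP|Pp|pp
P/II-1 un I-1×I-2: PP|Pp
P/II-2 aff ·: pp
P/III-1 ? II-1×II-2: Pp|pp
P/III-2 ? II-1×II-2: Pp|pp
⇒ P over [I-1,I-2,II-1,II-2,III-1,III-2]: 24 consistent
W/I-1 ? ·: WW|Ww|ww
W/I-2 un ·: WW|Ww
W/II-1 un I-1×I-2: WW|Ww
W/II-2 un ·: WW|Ww
W/III-1 un II-1×II-2: WW|Ww
W/III-2 ? II-1×II-2: WW|Ww|ww
⇒ W over [I-1,I-2,II-1,II-2,III-1,III-2]: 70 consistent

I-2 ∈ {Cc PP WW, Cc PP Ww, Cc Pp WW, Cc Pp Ww, Cc pp WW, Cc pp Ww, cc PP WW, cc PP Ww, cc Pp WW, cc Pp Ww, cc pp WW, cc pp Ww}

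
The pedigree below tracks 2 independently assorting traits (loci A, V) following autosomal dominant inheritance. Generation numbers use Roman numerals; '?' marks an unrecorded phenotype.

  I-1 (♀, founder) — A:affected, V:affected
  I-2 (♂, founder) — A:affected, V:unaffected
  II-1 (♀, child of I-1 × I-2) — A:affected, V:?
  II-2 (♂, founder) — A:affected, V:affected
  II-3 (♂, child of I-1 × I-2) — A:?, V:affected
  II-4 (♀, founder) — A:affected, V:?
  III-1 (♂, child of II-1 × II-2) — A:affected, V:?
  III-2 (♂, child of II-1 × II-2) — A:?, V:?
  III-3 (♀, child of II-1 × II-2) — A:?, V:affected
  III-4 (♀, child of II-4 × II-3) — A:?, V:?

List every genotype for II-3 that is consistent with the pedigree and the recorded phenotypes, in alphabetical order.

II-3 ∈ {AA Vv, Aa Vv, aa Vv}

A/I-1 aff ·: Aa|AA
A/I-2 aff ·: Aa|AA
A/II-1 aff I-1×I-2: Aa|AA
A/II-2 aff ·: Aa|AA
A/II-3 ? I-1×I-2: aa|Aa|AA
A/II-4 aff ·: Aa|AA
A/III-1 aff II-1×II-2: Aa|AA
A/III-2 ? II-1×II-2: aa|Aa|AA
A/III-3 ? II-1×II-2: aa|Aa|AA
A/III-4 ? II-4×II-3: aa|Aa|AA
⇒ A over [I-1,I-2,II-1,II-2,II-3,II-4,III-1,III-2,III-3,III-4]: 972 consistent
V/I-1 aff ·: Vv|VV
V/I-2 un ·: vv
V/II-1 ? I-1×I-2: vv|Vv
V/II-2 aff ·: Vv|VV
V/II-3 aff I-1×I-2: Vv
V/II-4 ? ·: vv|Vv|VV
V/III-1 ? II-1×II-2: vv|Vv|VV
V/III-2 ? II-1×II-2: vv|Vv|VV
V/III-3 aff II-1×II-2: Vv|VV
V/III-4 ? II-4×II-3: vv|Vv|VV
⇒ V over [I-1,I-2,II-1,II-2,II-3,II-4,III-1,III-2,III-3,III-4]: 399 consistent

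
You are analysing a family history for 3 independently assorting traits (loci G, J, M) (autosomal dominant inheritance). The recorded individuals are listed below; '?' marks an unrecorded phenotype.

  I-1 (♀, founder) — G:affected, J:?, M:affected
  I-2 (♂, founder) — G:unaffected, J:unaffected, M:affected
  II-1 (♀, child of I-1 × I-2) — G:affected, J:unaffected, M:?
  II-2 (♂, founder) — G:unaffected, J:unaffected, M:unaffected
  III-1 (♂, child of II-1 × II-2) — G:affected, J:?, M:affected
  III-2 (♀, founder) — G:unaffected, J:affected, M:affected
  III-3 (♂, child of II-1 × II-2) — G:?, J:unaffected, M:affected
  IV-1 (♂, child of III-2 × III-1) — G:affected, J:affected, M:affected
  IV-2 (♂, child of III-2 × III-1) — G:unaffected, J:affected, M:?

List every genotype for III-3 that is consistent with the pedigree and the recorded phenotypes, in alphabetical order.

III-3 ∈ {Gg jj Mm, gg jj Mm}

G/I-1 aff ·: Gg|GG
G/I-2 un ·: gg
G/II-1 aff I-1×I-2: Gg
G/II-2 un ·: gg
G/III-1 aff II-1×II-2: Gg
G/III-2 un ·: gg
G/III-3 ? II-1×II-2: gg|Gg
G/IV-1 aff III-2×III-1: Gg
G/IV-2 un III-2×III-1: gg
⇒ G over [I-1,I-2,II-1,II-2,III-1,III-2,III-3,IV-1,IV-2]: 4 consistent
J/I-1 ? ·: jj|Jj
J/I-2 un ·: jj
J/II-1 un I-1×I-2: jj
J/II-2 un ·: jj
J/III-1 ? II-1×II-2: jj
J/III-2 aff ·: Jj|JJ
J/III-3 un II-1×II-2: jj
J/IV-1 aff III-2×III-1: Jj
J/IV-2 aff III-2×III-1: Jj
⇒ J over [I-1,I-2,II-1,II-2,III-1,III-2,III-3,IV-1,IV-2]: 4 consistent
M/I-1 aff ·: Mm|MM
M/I-2 aff ·: Mm|MM
M/II-1 ? I-1×I-2: Mm|MM
M/II-2 un ·: mm
M/III-1 aff II-1×II-2: Mm
M/III-2 aff ·: Mm|MM
M/III-3 aff II-1×II-2: Mm
M/IV-1 aff III-2×III-1: Mm|MM
M/IV-2 ? III-2×III-1: mm|Mm|MM
⇒ M over [I-1,I-2,II-1,II-2,III-1,III-2,III-3,IV-1,IV-2]: 70 consistent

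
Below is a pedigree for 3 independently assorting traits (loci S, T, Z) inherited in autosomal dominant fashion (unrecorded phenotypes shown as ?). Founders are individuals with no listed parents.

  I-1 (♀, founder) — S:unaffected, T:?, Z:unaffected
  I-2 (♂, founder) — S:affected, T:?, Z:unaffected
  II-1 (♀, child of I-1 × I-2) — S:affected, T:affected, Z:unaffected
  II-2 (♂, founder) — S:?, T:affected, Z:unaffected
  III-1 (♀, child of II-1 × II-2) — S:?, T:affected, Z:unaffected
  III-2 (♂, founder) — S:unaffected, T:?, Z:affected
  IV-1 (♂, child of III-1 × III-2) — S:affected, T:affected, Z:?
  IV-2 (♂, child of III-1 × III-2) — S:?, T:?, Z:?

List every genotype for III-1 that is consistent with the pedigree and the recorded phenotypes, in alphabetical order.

III-1 ∈ {SS TT zz, SS Tt zz, Ss TT zz, Ss Tt zz}

S/I-1 un ·: ss
S/I-2 aff ·: Ss|SS
S/II-1 aff I-1×I-2: Ss
S/II-2 ? ·: ss|Ss|SS
S/III-1 ? II-1×II-2: Ss|SS
S/III-2 un ·: ss
S/IV-1 aff III-1×III-2: Ss
S/IV-2 ? III-1×III-2: ss|Ss
⇒ S over [I-1,I-2,II-1,II-2,III-1,III-2,IV-1,IV-2]: 16 consistent
T/I-1 ? ·: tt|Tt|TT
T/I-2 ? ·: tt|Tt|TT
T/II-1 aff I-1×I-2: Tt|TT
T/II-2 aff ·: Tt|TT
T/III-1 aff II-1×II-2: Tt|TT
T/III-2 ? ·: tt|Tt|TT
T/IV-1 aff III-1×III-2: Tt|TT
T/IV-2 ? III-1×III-2: tt|Tt|TT
⇒ T over [I-1,I-2,II-1,II-2,III-1,III-2,IV-1,IV-2]: 348 consistent
Z/I-1 un ·: zz
Z/I-2 un ·: zz
Z/II-1 un I-1×I-2: zz
Z/II-2 un ·: zz
Z/III-1 un II-1×II-2: zz
Z/III-2 aff ·: Zz|ZZ
Z/IV-1 ? III-1×III-2: zz|Zz
Z/IV-2 ? III-1×III-2: zz|Zz
⇒ Z over [I-1,I-2,II-1,II-2,III-1,III-2,IV-1,IV-2]: 5 consistent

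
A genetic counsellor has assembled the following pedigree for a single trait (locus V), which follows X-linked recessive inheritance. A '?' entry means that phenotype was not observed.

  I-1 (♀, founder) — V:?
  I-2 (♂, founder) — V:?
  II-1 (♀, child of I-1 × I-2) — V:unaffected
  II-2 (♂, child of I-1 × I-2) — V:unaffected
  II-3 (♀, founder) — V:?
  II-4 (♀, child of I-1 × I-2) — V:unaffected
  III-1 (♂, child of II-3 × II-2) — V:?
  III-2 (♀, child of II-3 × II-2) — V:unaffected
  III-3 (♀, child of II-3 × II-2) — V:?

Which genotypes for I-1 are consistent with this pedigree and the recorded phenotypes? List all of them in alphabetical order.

V/I-1 ? ·: X^VX^V|X^VX^v
V/I-2 ? ·: X^VY|X^vY
V/II-1 un I-1×I-2: X^VX^V|X^VX^v
V/II-2 un I-1×I-2: X^VY
V/II-3 ? ·: X^VX^V|X^VX^v|X^vX^v
V/II-4 un I-1×I-2: X^VX^V|X^VX^v
V/III-1 ? II-3×II-2: X^VY|X^vY
V/III-2 un II-3×II-2: X^VX^V|X^VX^v
V/III-3 ? II-3×II-2: X^VX^V|X^VX^v
⇒ V over [I-1,I-2,II-1,II-2,II-3,II-4,III-1,III-2,III-3]: 70 consistent

I-1 ∈ {X^VX^V, X^VX^v}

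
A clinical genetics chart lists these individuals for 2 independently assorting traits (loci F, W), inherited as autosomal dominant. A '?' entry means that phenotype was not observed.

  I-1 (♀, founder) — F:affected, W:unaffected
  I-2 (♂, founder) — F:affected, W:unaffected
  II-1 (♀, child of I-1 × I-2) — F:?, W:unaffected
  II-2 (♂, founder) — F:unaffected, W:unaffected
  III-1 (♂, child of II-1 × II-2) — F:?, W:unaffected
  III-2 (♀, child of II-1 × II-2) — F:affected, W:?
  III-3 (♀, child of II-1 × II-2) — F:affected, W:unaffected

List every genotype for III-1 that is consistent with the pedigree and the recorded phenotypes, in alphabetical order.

III-1 ∈ {Ff ww, ff ww}

F/I-1 aff ·: Ff|FF
F/I-2 aff ·: Ff|FF
F/II-1 ? I-1×I-2: Ff|FF
F/II-2 un ·: ff
F/III-1 ? II-1×II-2: ff|Ff
F/III-2 aff II-1×II-2: Ff
F/III-3 aff II-1×II-2: Ff
⇒ F over [I-1,I-2,II-1,II-2,III-1,III-2,III-3]: 10 consistent
W/I-1 un ·: ww
W/I-2 un ·: ww
W/II-1 un I-1×I-2: ww
W/II-2 un ·: ww
W/III-1 un II-1×II-2: ww
W/III-2 ? II-1×II-2: ww
W/III-3 un II-1×II-2: ww
⇒ W over [I-1,I-2,II-1,II-2,III-1,III-2,III-3]: 1 consistent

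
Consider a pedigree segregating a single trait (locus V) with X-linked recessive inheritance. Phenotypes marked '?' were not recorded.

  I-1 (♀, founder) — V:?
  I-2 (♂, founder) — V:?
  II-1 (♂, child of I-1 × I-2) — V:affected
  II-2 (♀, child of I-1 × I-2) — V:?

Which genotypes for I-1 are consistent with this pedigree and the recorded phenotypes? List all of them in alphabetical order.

V/I-1 ? ·: X^VX^v|X^vX^v
V/I-2 ? ·: X^VY|X^vY
V/II-1 aff I-1×I-2: X^vY
V/II-2 ? I-1×I-2: X^VX^V|X^VX^v|X^vX^v
⇒ V over [I-1,I-2,II-1,II-2]: 6 consistent

I-1 ∈ {X^VX^v, X^vX^v}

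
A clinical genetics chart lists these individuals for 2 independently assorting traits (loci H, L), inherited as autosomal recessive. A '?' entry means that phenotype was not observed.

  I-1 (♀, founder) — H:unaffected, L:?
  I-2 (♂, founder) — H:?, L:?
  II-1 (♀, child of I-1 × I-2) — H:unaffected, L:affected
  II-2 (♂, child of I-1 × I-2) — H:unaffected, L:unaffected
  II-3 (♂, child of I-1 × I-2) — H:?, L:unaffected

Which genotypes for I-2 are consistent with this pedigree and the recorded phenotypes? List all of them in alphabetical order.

I-2 ∈ {HH Ll, HH ll, Hh Ll, Hh ll, hh Ll, hh ll}

H/I-1 un ·: HH|Hh
H/I-2 ? ·: HH|Hh|hh
H/II-1 un I-1×I-2: HH|Hh
H/II-2 un I-1×I-2: HH|Hh
H/II-3 ? I-1×I-2: HH|Hh|hh
⇒ H over [I-1,I-2,II-1,II-2,II-3]: 32 consistent
L/I-1 ? ·: Ll|ll
L/I-2 ? ·: Ll|ll
L/II-1 aff I-1×I-2: ll
L/II-2 un I-1×I-2: LL|Ll
L/II-3 un I-1×I-2: LL|Ll
⇒ L over [I-1,I-2,II-1,II-2,II-3]: 6 consistent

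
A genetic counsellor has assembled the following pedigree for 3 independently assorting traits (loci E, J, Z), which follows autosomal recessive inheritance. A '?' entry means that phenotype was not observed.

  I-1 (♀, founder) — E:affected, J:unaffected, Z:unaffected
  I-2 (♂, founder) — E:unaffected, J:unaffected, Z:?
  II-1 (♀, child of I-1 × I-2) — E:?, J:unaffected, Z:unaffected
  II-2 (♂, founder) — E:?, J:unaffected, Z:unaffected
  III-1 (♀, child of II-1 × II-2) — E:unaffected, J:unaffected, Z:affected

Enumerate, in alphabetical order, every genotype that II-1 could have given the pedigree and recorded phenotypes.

II-1 ∈ {Ee JJ Zz, Ee Jj Zz, ee JJ Zz, ee Jj Zz}

E/I-1 aff ·: ee
E/I-2 un ·: EE|Ee
E/II-1 ? I-1×I-2: Ee|ee
E/II-2 ? ·: EE|Ee|ee
E/III-1 un II-1×II-2: EE|Ee
⇒ E over [I-1,I-2,II-1,II-2,III-1]: 12 consistent
J/I-1 un ·: JJ|Jj
J/I-2 un ·: JJ|Jj
J/II-1 un I-1×I-2: JJ|Jj
J/II-2 un ·: JJ|Jj
J/III-1 un II-1×II-2: JJ|Jj
⇒ J over [I-1,I-2,II-1,II-2,III-1]: 24 consistent
Z/I-1 un ·: ZZ|Zz
Z/I-2 ? ·: ZZ|Zz|zz
Z/II-1 un I-1×I-2: Zz
Z/II-2 un ·: Zz
Z/III-1 aff II-1×II-2: zz
⇒ Z over [I-1,I-2,II-1,II-2,III-1]: 5 consistent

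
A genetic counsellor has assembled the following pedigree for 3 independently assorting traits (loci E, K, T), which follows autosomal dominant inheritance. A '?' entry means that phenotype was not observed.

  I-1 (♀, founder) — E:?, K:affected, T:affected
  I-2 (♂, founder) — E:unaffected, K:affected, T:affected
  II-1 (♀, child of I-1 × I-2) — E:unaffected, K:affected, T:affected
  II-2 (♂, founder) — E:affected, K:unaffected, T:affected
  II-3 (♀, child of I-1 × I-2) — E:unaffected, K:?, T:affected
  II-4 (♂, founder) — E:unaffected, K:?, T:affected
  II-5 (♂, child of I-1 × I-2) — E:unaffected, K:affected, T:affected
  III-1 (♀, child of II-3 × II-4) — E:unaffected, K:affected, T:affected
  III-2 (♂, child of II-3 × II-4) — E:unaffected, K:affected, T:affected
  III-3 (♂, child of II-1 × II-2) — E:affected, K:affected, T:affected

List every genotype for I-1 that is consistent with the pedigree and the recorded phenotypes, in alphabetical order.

E/I-1 ? ·: ee|Ee
E/I-2 un ·: ee
E/II-1 un I-1×I-2: ee
E/II-2 aff ·: Ee|EE
E/II-3 un I-1×I-2: ee
E/II-4 un ·: ee
E/II-5 un I-1×I-2: ee
E/III-1 un II-3×II-4: ee
E/III-2 un II-3×II-4: ee
E/III-3 aff II-1×II-2: Ee
⇒ E over [I-1,I-2,II-1,II-2,II-3,II-4,II-5,III-1,III-2,III-3]: 4 consistent
K/I-1 aff ·: Kk|KK
K/I-2 aff ·: Kk|KK
K/II-1 aff I-1×I-2: Kk|KK
K/II-2 un ·: kk
K/II-3 ? I-1×I-2: kk|Kk|KK
K/II-4 ? ·: kk|Kk|KK
K/II-5 aff I-1×I-2: Kk|KK
K/III-1 aff II-3×II-4: Kk|KK
K/III-2 aff II-3×II-4: Kk|KK
K/III-3 aff II-1×II-2: Kk
⇒ K over [I-1,I-2,II-1,II-2,II-3,II-4,II-5,III-1,III-2,III-3]: 194 consistent
T/I-1 aff ·: Tt|TT
T/I-2 aff ·: Tt|TT
T/II-1 aff I-1×I-2: Tt|TT
T/II-2 aff ·: Tt|TT
T/II-3 aff I-1×I-2: Tt|TT
T/II-4 aff ·: Tt|TT
T/II-5 aff I-1×I-2: Tt|TT
T/III-1 aff II-3×II-4: Tt|TT
T/III-2 aff II-3×II-4: Tt|TT
T/III-3 aff II-1×II-2: Tt|TT
⇒ T over [I-1,I-2,II-1,II-2,II-3,II-4,II-5,III-1,III-2,III-3]: 561 consistent

I-1 ∈ {Ee KK TT, Ee KK Tt, Ee Kk TT, Ee Kk Tt, ee KK TT, ee KK Tt, ee Kk TT, ee Kk Tt}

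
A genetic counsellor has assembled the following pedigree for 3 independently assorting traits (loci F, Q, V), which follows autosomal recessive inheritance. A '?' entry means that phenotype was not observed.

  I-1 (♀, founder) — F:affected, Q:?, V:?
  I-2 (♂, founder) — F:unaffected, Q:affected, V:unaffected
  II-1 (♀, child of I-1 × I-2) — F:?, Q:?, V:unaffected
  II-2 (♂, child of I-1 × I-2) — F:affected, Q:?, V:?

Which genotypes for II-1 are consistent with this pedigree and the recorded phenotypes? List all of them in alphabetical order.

F/I-1 aff ·: ff
F/I-2 un ·: Ff
F/II-1 ? I-1×I-2: Ff|ff
F/II-2 aff I-1×I-2: ff
⇒ F over [I-1,I-2,II-1,II-2]: 2 consistent
Q/I-1 ? ·: QQ|Qq|qq
Q/I-2 aff ·: qq
Q/II-1 ? I-1×I-2: Qq|qq
Q/II-2 ? I-1×I-2: Qq|qq
⇒ Q over [I-1,I-2,II-1,II-2]: 6 consistent
V/I-1 ? ·: VV|Vv|vv
V/I-2 un ·: VV|Vv
V/II-1 un I-1×I-2: VV|Vv
V/II-2 ? I-1×I-2: VV|Vv|vv
⇒ V over [I-1,I-2,II-1,II-2]: 18 consistent

II-1 ∈ {Ff Qq VV, Ff Qq Vv, Ff qq VV, Ff qq Vv, ff Qq VV, ff Qq Vv, ff qq VV, ff qq Vv}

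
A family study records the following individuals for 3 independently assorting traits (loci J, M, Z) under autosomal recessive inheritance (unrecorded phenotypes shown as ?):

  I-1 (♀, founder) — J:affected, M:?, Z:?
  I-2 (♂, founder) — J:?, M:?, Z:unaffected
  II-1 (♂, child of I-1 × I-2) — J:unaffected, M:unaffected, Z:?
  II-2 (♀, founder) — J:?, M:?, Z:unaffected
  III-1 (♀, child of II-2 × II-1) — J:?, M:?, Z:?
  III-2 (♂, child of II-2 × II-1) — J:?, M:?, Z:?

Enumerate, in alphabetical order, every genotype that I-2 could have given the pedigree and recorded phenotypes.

J/I-1 aff ·: jj
J/I-2 ? ·: JJ|Jj
J/II-1 un I-1×I-2: Jj
J/II-2 ? ·: JJ|Jj|jj
J/III-1 ? II-2×II-1: JJ|Jj|jj
J/III-2 ? II-2×II-1: JJ|Jj|jj
⇒ J over [I-1,I-2,II-1,II-2,III-1,III-2]: 34 consistent
M/I-1 ? ·: MM|Mm|mm
M/I-2 ? ·: MM|Mm|mm
M/II-1 un I-1×I-2: MM|Mm
M/II-2 ? ·: MM|Mm|mm
M/III-1 ? II-2×II-1: MM|Mm|mm
M/III-2 ? II-2×II-1: MM|Mm|mm
⇒ M over [I-1,I-2,II-1,II-2,III-1,III-2]: 143 consistent
Z/I-1 ? ·: ZZ|Zz|zz
Z/I-2 un ·: ZZ|Zz
Z/II-1 ? I-1×I-2: ZZ|Zz|zz
Z/II-2 un ·: ZZ|Zz
Z/III-1 ? II-2×II-1: ZZ|Zz|zz
Z/III-2 ? II-2×II-1: ZZ|Zz|zz
⇒ Z over [I-1,I-2,II-1,II-2,III-1,III-2]: 95 consistent

I-2 ∈ {JJ MM ZZ, JJ MM Zz, JJ Mm ZZ, JJ Mm Zz, JJ mm ZZ, JJ mm Zz, Jj MM ZZ, Jj MM Zz, Jj Mm ZZ, Jj Mm Zz, Jj mm ZZ, Jj mm Zz}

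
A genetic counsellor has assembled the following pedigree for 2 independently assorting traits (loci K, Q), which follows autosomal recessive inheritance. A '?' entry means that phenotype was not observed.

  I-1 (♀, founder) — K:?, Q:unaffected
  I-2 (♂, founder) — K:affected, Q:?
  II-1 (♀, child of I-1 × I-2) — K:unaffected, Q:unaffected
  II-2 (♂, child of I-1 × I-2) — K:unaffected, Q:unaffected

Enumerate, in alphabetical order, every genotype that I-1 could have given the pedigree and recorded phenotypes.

I-1 ∈ {KK QQ, KK Qq, Kk QQ, Kk Qq}

K/I-1 ? ·: KK|Kk
K/I-2 aff ·: kk
K/II-1 un I-1×I-2: Kk
K/II-2 un I-1×I-2: Kk
⇒ K over [I-1,I-2,II-1,II-2]: 2 consistent
Q/I-1 un ·: QQ|Qq
Q/I-2 ? ·: QQ|Qq|qq
Q/II-1 un I-1×I-2: QQ|Qq
Q/II-2 un I-1×I-2: QQ|Qq
⇒ Q over [I-1,I-2,II-1,II-2]: 15 consistent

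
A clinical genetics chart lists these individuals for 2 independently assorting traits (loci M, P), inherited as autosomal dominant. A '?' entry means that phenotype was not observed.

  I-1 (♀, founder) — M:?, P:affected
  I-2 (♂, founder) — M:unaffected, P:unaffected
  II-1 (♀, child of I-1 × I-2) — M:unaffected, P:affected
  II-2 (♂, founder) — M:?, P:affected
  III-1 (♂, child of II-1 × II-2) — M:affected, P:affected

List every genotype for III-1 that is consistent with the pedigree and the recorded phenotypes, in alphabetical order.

M/I-1 ? ·: mm|Mm
M/I-2 un ·: mm
M/II-1 un I-1×I-2: mm
M/II-2 ? ·: Mm|MM
M/III-1 aff II-1×II-2: Mm
⇒ M over [I-1,I-2,II-1,II-2,III-1]: 4 consistent
P/I-1 aff ·: Pp|PP
P/I-2 un ·: pp
P/II-1 aff I-1×I-2: Pp
P/II-2 aff ·: Pp|PP
P/III-1 aff II-1×II-2: Pp|PP
⇒ P over [I-1,I-2,II-1,II-2,III-1]: 8 consistent

III-1 ∈ {Mm PP, Mm Pp}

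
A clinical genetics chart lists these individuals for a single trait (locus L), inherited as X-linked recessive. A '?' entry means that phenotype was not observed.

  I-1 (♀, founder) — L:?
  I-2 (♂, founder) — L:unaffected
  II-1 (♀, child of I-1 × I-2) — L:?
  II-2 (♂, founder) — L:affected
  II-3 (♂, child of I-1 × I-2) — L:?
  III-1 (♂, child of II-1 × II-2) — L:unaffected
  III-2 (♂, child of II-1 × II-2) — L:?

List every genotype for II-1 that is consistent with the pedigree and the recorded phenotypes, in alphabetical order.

L/I-1 ? ·: X^LX^L|X^LX^l|X^lX^l
L/I-2 un ·: X^LY
L/II-1 ? I-1×I-2: X^LX^L|X^LX^l
L/II-2 aff ·: X^lY
L/II-3 ? I-1×I-2: X^LY|X^lY
L/III-1 un II-1×II-2: X^LY
L/III-2 ? II-1×II-2: X^LY|X^lY
⇒ L over [I-1,I-2,II-1,II-2,II-3,III-1,III-2]: 9 consistent

II-1 ∈ {X^LX^L, X^LX^l}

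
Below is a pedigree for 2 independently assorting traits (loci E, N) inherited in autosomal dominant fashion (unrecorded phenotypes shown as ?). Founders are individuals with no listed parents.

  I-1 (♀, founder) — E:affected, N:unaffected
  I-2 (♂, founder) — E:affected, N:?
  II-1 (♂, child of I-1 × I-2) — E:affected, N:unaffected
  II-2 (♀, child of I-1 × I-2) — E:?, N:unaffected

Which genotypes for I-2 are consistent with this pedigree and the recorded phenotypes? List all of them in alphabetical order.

I-2 ∈ {EE Nn, EE nn, Ee Nn, Ee nn}

E/I-1 aff ·: Ee|EE
E/I-2 aff ·: Ee|EE
E/II-1 aff I-1×I-2: Ee|EE
E/II-2 ? I-1×I-2: ee|Ee|EE
⇒ E over [I-1,I-2,II-1,II-2]: 15 consistent
N/I-1 un ·: nn
N/I-2 ? ·: nn|Nn
N/II-1 un I-1×I-2: nn
N/II-2 un I-1×I-2: nn
⇒ N over [I-1,I-2,II-1,II-2]: 2 consistent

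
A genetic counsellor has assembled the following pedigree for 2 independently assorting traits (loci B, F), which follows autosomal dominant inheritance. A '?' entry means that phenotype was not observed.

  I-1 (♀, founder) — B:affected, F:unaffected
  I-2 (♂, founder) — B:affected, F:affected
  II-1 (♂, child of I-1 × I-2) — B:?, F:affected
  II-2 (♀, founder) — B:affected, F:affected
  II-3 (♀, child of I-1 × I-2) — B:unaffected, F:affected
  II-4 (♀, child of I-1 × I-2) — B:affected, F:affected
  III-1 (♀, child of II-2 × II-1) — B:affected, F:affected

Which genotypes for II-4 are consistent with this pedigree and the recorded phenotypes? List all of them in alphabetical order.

II-4 ∈ {BB Ff, Bb Ff}

B/I-1 aff ·: Bb
B/I-2 aff ·: Bb
B/II-1 ? I-1×I-2: bb|Bb|BB
B/II-2 aff ·: Bb|BB
B/II-3 un I-1×I-2: bb
B/II-4 aff I-1×I-2: Bb|BB
B/III-1 aff II-2×II-1: Bb|BB
⇒ B over [I-1,I-2,II-1,II-2,II-3,II-4,III-1]: 18 consistent
F/I-1 un ·: ff
F/I-2 aff ·: Ff|FF
F/II-1 aff I-1×I-2: Ff
F/II-2 aff ·: Ff|FF
F/II-3 aff I-1×I-2: Ff
F/II-4 aff I-1×I-2: Ff
F/III-1 aff II-2×II-1: Ff|FF
⇒ F over [I-1,I-2,II-1,II-2,II-3,II-4,III-1]: 8 consistent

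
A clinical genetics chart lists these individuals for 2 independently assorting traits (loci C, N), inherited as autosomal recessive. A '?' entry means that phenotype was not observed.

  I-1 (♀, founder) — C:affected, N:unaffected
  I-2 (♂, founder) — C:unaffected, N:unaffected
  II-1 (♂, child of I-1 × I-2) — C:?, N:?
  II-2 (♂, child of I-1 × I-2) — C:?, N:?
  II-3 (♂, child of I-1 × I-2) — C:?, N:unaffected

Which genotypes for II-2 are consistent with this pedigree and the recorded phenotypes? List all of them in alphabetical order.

C/I-1 aff ·: cc
C/I-2 un ·: CC|Cc
C/II-1 ? I-1×I-2: Cc|cc
C/II-2 ? I-1×I-2: Cc|cc
C/II-3 ? I-1×I-2: Cc|cc
⇒ C over [I-1,I-2,II-1,II-2,II-3]: 9 consistent
N/I-1 un ·: NN|Nn
N/I-2 un ·: NN|Nn
N/II-1 ? I-1×I-2: NN|Nn|nn
N/II-2 ? I-1×I-2: NN|Nn|nn
N/II-3 un I-1×I-2: NN|Nn
⇒ N over [I-1,I-2,II-1,II-2,II-3]: 35 consistent

II-2 ∈ {Cc NN, Cc Nn, Cc nn, cc NN, cc Nn, cc nn}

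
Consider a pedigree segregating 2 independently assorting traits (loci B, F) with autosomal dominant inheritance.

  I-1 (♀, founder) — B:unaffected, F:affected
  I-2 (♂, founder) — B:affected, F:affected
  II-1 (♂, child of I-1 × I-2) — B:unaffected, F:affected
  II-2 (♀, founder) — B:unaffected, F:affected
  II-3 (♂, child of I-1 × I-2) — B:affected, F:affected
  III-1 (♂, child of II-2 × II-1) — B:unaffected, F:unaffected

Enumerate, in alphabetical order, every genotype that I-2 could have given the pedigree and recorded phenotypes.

B/I-1 un ·: bb
B/I-2 aff ·: Bb
B/II-1 un I-1×I-2: bb
B/II-2 un ·: bb
B/II-3 aff I-1×I-2: Bb
B/III-1 un II-2×II-1: bb
⇒ B over [I-1,I-2,II-1,II-2,II-3,III-1]: 1 consistent
F/I-1 aff ·: Ff|FF
F/I-2 aff ·: Ff|FF
F/II-1 aff I-1×I-2: Ff
F/II-2 aff ·: Ff
F/II-3 aff I-1×I-2: Ff|FF
F/III-1 un II-2×II-1: ff
⇒ F over [I-1,I-2,II-1,II-2,II-3,III-1]: 6 consistent

I-2 ∈ {Bb FF, Bb Ff}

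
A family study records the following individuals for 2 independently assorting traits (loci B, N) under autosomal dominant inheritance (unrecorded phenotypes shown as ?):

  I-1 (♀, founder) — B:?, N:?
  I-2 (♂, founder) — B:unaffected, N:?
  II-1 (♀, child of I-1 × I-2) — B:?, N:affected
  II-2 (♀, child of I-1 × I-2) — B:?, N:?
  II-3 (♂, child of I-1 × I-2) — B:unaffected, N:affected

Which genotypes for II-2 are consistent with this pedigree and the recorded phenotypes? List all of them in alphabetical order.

II-2 ∈ {Bb NN, Bb Nn, Bb nn, bb NN, bb Nn, bb nn}

B/I-1 ? ·: bb|Bb
B/I-2 un ·: bb
B/II-1 ? I-1×I-2: bb|Bb
B/II-2 ? I-1×I-2: bb|Bb
B/II-3 un I-1×I-2: bb
⇒ B over [I-1,I-2,II-1,II-2,II-3]: 5 consistent
N/I-1 ? ·: nn|Nn|NN
N/I-2 ? ·: nn|Nn|NN
N/II-1 aff I-1×I-2: Nn|NN
N/II-2 ? I-1×I-2: nn|Nn|NN
N/II-3 aff I-1×I-2: Nn|NN
⇒ N over [I-1,I-2,II-1,II-2,II-3]: 35 consistent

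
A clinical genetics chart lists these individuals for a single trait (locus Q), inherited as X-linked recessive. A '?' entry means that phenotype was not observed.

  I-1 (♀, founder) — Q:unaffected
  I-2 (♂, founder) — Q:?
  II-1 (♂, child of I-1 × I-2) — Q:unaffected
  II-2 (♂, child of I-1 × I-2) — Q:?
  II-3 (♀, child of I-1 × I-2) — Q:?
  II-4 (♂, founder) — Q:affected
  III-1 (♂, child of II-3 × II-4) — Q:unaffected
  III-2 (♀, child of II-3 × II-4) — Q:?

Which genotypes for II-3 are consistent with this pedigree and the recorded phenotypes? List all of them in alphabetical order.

II-3 ∈ {X^QX^Q, X^QX^q}

Q/I-1 un ·: X^QX^Q|X^QX^q
Q/I-2 ? ·: X^QY|X^qY
Q/II-1 un I-1×I-2: X^QY
Q/II-2 ? I-1×I-2: X^QY|X^qY
Q/II-3 ? I-1×I-2: X^QX^Q|X^QX^q
Q/II-4 aff ·: X^qY
Q/III-1 un II-3×II-4: X^QY
Q/III-2 ? II-3×II-4: X^QX^q|X^qX^q
⇒ Q over [I-1,I-2,II-1,II-2,II-3,II-4,III-1,III-2]: 13 consistent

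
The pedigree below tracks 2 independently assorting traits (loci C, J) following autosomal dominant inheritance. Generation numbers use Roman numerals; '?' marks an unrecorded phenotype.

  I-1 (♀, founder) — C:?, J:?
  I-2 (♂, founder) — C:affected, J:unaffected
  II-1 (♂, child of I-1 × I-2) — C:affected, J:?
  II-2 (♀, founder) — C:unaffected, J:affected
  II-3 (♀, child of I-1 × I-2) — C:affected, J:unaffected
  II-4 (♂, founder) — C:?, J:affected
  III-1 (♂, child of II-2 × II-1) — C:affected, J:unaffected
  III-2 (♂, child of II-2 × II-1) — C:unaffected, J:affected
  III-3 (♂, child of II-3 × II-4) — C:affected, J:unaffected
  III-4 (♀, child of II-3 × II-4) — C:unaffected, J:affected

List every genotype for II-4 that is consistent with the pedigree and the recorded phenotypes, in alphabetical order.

C/I-1 ? ·: cc|Cc|CC
C/I-2 aff ·: Cc|CC
C/II-1 aff I-1×I-2: Cc
C/II-2 un ·: cc
C/II-3 aff I-1×I-2: Cc
C/II-4 ? ·: cc|Cc
C/III-1 aff II-2×II-1: Cc
C/III-2 un II-2×II-1: cc
C/III-3 aff II-3×II-4: Cc|CC
C/III-4 un II-3×II-4: cc
⇒ C over [I-1,I-2,II-1,II-2,II-3,II-4,III-1,III-2,III-3,III-4]: 15 consistent
J/I-1 ? ·: jj|Jj
J/I-2 un ·: jj
J/II-1 ? I-1×I-2: jj|Jj
J/II-2 aff ·: Jj
J/II-3 un I-1×I-2: jj
J/II-4 aff ·: Jj
J/III-1 un II-2×II-1: jj
J/III-2 aff II-2×II-1: Jj|JJ
J/III-3 un II-3×II-4: jj
J/III-4 aff II-3×II-4: Jj
⇒ J over [I-1,I-2,II-1,II-2,II-3,II-4,III-1,III-2,III-3,III-4]: 4 consistent

II-4 ∈ {Cc Jj, cc Jj}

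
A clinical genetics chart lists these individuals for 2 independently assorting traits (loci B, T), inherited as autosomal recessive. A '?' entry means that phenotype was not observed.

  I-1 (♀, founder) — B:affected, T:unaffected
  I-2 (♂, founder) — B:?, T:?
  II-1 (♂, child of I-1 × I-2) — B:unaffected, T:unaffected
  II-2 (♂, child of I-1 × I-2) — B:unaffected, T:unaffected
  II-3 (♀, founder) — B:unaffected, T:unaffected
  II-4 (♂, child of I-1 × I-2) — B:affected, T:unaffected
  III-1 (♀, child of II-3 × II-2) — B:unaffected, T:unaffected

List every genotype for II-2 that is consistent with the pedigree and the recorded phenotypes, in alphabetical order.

II-2 ∈ {Bb TT, Bb Tt}

B/I-1 aff ·: bb
B/I-2 ? ·: Bb
B/II-1 un I-1×I-2: Bb
B/II-2 un I-1×I-2: Bb
B/II-3 un ·: BB|Bb
B/II-4 aff I-1×I-2: bb
B/III-1 un II-3×II-2: BB|Bb
⇒ B over [I-1,I-2,II-1,II-2,II-3,II-4,III-1]: 4 consistent
T/I-1 un ·: TT|Tt
T/I-2 ? ·: TT|Tt|tt
T/II-1 un I-1×I-2: TT|Tt
T/II-2 un I-1×I-2: TT|Tt
T/II-3 un ·: TT|Tt
T/II-4 un I-1×I-2: TT|Tt
T/III-1 un II-3×II-2: TT|Tt
⇒ T over [I-1,I-2,II-1,II-2,II-3,II-4,III-1]: 95 consistent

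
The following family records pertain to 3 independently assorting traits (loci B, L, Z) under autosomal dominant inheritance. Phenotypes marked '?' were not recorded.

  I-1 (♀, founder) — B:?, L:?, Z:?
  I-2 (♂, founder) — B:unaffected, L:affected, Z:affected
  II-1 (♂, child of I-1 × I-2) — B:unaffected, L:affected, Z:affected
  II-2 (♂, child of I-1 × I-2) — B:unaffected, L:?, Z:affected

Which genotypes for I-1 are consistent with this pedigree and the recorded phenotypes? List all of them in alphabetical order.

B/I-1 ? ·: bb|Bb
B/I-2 un ·: bb
B/II-1 un I-1×I-2: bb
B/II-2 un I-1×I-2: bb
⇒ B over [I-1,I-2,II-1,II-2]: 2 consistent
L/I-1 ? ·: ll|Ll|LL
L/I-2 aff ·: Ll|LL
L/II-1 aff I-1×I-2: Ll|LL
L/II-2 ? I-1×I-2: ll|Ll|LL
⇒ L over [I-1,I-2,II-1,II-2]: 18 consistent
Z/I-1 ? ·: zz|Zz|ZZ
Z/I-2 aff ·: Zz|ZZ
Z/II-1 aff I-1×I-2: Zz|ZZ
Z/II-2 aff I-1×I-2: Zz|ZZ
⇒ Z over [I-1,I-2,II-1,II-2]: 15 consistent

I-1 ∈ {Bb LL ZZ, Bb LL Zz, Bb LL zz, Bb Ll ZZ, Bb Ll Zz, Bb Ll zz, Bb ll ZZ, Bb ll Zz, Bb ll zz, bb LL ZZ, bb LL Zz, bb LL zz, bb Ll ZZ, bb Ll Zz, bb Ll zz, bb ll ZZ, bb ll Zz, bb ll zz}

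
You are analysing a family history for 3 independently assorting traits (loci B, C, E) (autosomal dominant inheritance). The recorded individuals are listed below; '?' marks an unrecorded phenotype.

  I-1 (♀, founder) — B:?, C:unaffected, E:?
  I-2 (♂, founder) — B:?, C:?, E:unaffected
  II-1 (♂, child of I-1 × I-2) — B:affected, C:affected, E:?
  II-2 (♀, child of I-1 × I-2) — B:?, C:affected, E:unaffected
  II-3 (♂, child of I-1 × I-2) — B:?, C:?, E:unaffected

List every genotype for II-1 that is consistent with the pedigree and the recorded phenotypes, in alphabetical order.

B/I-1 ? ·: bb|Bb|BB
B/I-2 ? ·: bb|Bb|BB
B/II-1 aff I-1×I-2: Bb|BB
B/II-2 ? I-1×I-2: bb|Bb|BB
B/II-3 ? I-1×I-2: bb|Bb|BB
⇒ B over [I-1,I-2,II-1,II-2,II-3]: 45 consistent
C/I-1 un ·: cc
C/I-2 ? ·: Cc|CC
C/II-1 aff I-1×I-2: Cc
C/II-2 aff I-1×I-2: Cc
C/II-3 ? I-1×I-2: cc|Cc
⇒ C over [I-1,I-2,II-1,II-2,II-3]: 3 consistent
E/I-1 ? ·: ee|Ee
E/I-2 un ·: ee
E/II-1 ? I-1×I-2: ee|Ee
E/II-2 un I-1×I-2: ee
E/II-3 un I-1×I-2: ee
⇒ E over [I-1,I-2,II-1,II-2,II-3]: 3 consistent

II-1 ∈ {BB Cc Ee, BB Cc ee, Bb Cc Ee, Bb Cc ee}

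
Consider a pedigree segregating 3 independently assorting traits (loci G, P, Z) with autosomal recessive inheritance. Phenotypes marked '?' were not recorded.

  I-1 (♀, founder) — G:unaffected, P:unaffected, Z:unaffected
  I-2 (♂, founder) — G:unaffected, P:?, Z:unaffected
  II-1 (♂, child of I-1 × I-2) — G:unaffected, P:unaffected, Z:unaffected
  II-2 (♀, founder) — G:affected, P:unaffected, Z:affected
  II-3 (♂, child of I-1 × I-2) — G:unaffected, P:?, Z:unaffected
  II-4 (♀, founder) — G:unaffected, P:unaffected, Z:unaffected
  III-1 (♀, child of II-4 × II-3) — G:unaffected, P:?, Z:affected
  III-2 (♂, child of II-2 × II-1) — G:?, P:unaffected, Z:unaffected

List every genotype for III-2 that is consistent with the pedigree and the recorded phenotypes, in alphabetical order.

III-2 ∈ {Gg PP Zz, Gg Pp Zz, gg PP Zz, gg Pp Zz}

G/I-1 un ·: GG|Gg
G/I-2 un ·: GG|Gg
G/II-1 un I-1×I-2: GG|Gg
G/II-2 aff ·: gg
G/II-3 un I-1×I-2: GG|Gg
G/II-4 un ·: GG|Gg
G/III-1 un II-4×II-3: GG|Gg
G/III-2 ? II-2×II-1: Gg|gg
⇒ G over [I-1,I-2,II-1,II-2,II-3,II-4,III-1,III-2]: 66 consistent
P/I-1 un ·: PP|Pp
P/I-2 ? ·: PP|Pp|pp
P/II-1 un I-1×I-2: PP|Pp
P/II-2 un ·: PP|Pp
P/II-3 ? I-1×I-2: PP|Pp|pp
P/II-4 un ·: PP|Pp
P/III-1 ? II-4×II-3: PP|Pp|pp
P/III-2 un II-2×II-1: PP|Pp
⇒ P over [I-1,I-2,II-1,II-2,II-3,II-4,III-1,III-2]: 250 consistent
Z/I-1 un ·: ZZ|Zz
Z/I-2 un ·: ZZ|Zz
Z/II-1 un I-1×I-2: ZZ|Zz
Z/II-2 aff ·: zz
Z/II-3 un I-1×I-2: Zz
Z/II-4 un ·: Zz
Z/III-1 aff II-4×II-3: zz
Z/III-2 un II-2×II-1: Zz
⇒ Z over [I-1,I-2,II-1,II-2,II-3,II-4,III-1,III-2]: 6 consistent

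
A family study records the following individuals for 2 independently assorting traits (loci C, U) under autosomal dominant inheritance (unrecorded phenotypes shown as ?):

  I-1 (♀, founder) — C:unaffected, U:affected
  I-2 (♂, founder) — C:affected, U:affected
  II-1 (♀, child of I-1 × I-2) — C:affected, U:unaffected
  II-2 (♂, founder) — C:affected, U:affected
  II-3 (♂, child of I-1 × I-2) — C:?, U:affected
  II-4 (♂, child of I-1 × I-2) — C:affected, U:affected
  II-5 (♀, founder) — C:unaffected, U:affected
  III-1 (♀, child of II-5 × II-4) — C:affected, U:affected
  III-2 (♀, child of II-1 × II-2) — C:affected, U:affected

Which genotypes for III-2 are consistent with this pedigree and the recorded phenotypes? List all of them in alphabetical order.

III-2 ∈ {CC Uu, Cc Uu}

C/I-1 un ·: cc
C/I-2 aff ·: Cc|CC
C/II-1 aff I-1×I-2: Cc
C/II-2 aff ·: Cc|CC
C/II-3 ? I-1×I-2: cc|Cc
C/II-4 aff I-1×I-2: Cc
C/II-5 un ·: cc
C/III-1 aff II-5×II-4: Cc
C/III-2 aff II-1×II-2: Cc|CC
⇒ C over [I-1,I-2,II-1,II-2,II-3,II-4,II-5,III-1,III-2]: 12 consistent
U/I-1 aff ·: Uu
U/I-2 aff ·: Uu
U/II-1 un I-1×I-2: uu
U/II-2 aff ·: Uu|UU
U/II-3 aff I-1×I-2: Uu|UU
U/II-4 aff I-1×I-2: Uu|UU
U/II-5 aff ·: Uu|UU
U/III-1 aff II-5×II-4: Uu|UU
U/III-2 aff II-1×II-2: Uu
⇒ U over [I-1,I-2,II-1,II-2,II-3,II-4,II-5,III-1,III-2]: 28 consistent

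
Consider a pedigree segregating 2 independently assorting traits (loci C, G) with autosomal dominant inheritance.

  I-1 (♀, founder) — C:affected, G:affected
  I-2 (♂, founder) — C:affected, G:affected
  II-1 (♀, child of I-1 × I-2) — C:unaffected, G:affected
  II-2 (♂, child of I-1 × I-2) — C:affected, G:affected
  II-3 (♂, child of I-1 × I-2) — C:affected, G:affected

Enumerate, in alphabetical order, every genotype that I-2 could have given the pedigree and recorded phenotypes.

C/I-1 aff ·: Cc
C/I-2 aff ·: Cc
C/II-1 un I-1×I-2: cc
C/II-2 aff I-1×I-2: Cc|CC
C/II-3 aff I-1×I-2: Cc|CC
⇒ C over [I-1,I-2,II-1,II-2,II-3]: 4 consistent
G/I-1 aff ·: Gg|GG
G/I-2 aff ·: Gg|GG
G/II-1 aff I-1×I-2: Gg|GG
G/II-2 aff I-1×I-2: Gg|GG
G/II-3 aff I-1×I-2: Gg|GG
⇒ G over [I-1,I-2,II-1,II-2,II-3]: 25 consistent

I-2 ∈ {Cc GG, Cc Gg}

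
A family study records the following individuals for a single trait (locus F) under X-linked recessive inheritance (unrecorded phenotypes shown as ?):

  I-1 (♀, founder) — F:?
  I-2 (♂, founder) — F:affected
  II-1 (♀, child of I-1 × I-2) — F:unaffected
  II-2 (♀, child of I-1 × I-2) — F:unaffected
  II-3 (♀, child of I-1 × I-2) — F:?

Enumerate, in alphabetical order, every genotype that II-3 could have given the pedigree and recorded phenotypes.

II-3 ∈ {X^FX^f, X^fX^f}

F/I-1 ? ·: X^FX^F|X^FX^f
F/I-2 aff ·: X^fY
F/II-1 un I-1×I-2: X^FX^f
F/II-2 un I-1×I-2: X^FX^f
F/II-3 ? I-1×I-2: X^FX^f|X^fX^f
⇒ F over [I-1,I-2,II-1,II-2,II-3]: 3 consistent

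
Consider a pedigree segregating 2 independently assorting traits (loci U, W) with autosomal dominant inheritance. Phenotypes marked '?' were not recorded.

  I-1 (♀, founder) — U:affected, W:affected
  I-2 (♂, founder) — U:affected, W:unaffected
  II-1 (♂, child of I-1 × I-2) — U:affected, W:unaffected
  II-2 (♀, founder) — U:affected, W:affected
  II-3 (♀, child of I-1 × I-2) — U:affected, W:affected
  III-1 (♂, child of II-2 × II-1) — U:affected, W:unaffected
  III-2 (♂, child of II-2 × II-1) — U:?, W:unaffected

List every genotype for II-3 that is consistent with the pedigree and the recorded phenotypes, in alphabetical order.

II-3 ∈ {UU Ww, Uu Ww}

U/I-1 aff ·: Uu|UU
U/I-2 aff ·: Uu|UU
U/II-1 aff I-1×I-2: Uu|UU
U/II-2 aff ·: Uu|UU
U/II-3 aff I-1×I-2: Uu|UU
U/III-1 aff II-2×II-1: Uu|UU
U/III-2 ? II-2×II-1: uu|Uu|UU
⇒ U over [I-1,I-2,II-1,II-2,II-3,III-1,III-2]: 95 consistent
W/I-1 aff ·: Ww
W/I-2 un ·: ww
W/II-1 un I-1×I-2: ww
W/II-2 aff ·: Ww
W/II-3 aff I-1×I-2: Ww
W/III-1 un II-2×II-1: ww
W/III-2 un II-2×II-1: ww
⇒ W over [I-1,I-2,II-1,II-2,II-3,III-1,III-2]: 1 consistent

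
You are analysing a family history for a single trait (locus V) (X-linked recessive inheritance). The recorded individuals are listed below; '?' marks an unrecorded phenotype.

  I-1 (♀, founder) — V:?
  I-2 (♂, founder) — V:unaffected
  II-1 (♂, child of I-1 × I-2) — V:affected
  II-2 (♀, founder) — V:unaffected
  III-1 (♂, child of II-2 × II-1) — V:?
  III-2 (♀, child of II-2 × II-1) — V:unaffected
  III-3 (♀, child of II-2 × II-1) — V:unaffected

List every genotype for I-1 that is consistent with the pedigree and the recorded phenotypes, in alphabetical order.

I-1 ∈ {X^VX^v, X^vX^v}

V/I-1 ? ·: X^VX^v|X^vX^v
V/I-2 un ·: X^VY
V/II-1 aff I-1×I-2: X^vY
V/II-2 un ·: X^VX^V|X^VX^v
V/III-1 ? II-2×II-1: X^VY|X^vY
V/III-2 un II-2×II-1: X^VX^v
V/III-3 un II-2×II-1: X^VX^v
⇒ V over [I-1,I-2,II-1,II-2,III-1,III-2,III-3]: 6 consistent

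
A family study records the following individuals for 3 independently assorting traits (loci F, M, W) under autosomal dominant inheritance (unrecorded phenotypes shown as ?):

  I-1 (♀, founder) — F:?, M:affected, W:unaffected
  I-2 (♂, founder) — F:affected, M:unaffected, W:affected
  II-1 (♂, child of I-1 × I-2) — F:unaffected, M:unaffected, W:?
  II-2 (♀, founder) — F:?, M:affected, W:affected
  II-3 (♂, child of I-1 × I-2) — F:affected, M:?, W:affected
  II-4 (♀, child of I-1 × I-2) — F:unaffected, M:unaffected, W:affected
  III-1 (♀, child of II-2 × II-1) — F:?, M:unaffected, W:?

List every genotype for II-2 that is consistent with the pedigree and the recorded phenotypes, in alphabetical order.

F/I-1 ? ·: ff|Ff
F/I-2 aff ·: Ff
F/II-1 un I-1×I-2: ff
F/II-2 ? ·: ff|Ff|FF
F/II-3 aff I-1×I-2: Ff|FF
F/II-4 un I-1×I-2: ff
F/III-1 ? II-2×II-1: ff|Ff
⇒ F over [I-1,I-2,II-1,II-2,II-3,II-4,III-1]: 12 consistent
M/I-1 aff ·: Mm
M/I-2 un ·: mm
M/II-1 un I-1×I-2: mm
M/II-2 aff ·: Mm
M/II-3 ? I-1×I-2: mm|Mm
M/II-4 un I-1×I-2: mm
M/III-1 un II-2×II-1: mm
⇒ M over [I-1,I-2,II-1,II-2,II-3,II-4,III-1]: 2 consistent
W/I-1 un ·: ww
W/I-2 aff ·: Ww|WW
W/II-1 ? I-1×I-2: ww|Ww
W/II-2 aff ·: Ww|WW
W/II-3 aff I-1×I-2: Ww
W/II-4 aff I-1×I-2: Ww
W/III-1 ? II-2×II-1: ww|Ww|WW
⇒ W over [I-1,I-2,II-1,II-2,II-3,II-4,III-1]: 13 consistent

II-2 ∈ {FF Mm WW, FF Mm Ww, Ff Mm WW, Ff Mm Ww, ff Mm WW, ff Mm Ww}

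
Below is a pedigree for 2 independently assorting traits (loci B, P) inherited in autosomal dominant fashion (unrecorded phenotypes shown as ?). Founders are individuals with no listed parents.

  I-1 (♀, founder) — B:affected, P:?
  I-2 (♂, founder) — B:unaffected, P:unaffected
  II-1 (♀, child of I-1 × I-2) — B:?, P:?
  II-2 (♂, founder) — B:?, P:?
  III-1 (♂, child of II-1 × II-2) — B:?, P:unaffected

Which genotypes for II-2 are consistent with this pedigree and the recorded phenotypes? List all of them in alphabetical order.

II-2 ∈ {BB Pp, BB pp, Bb Pp, Bb pp, bb Pp, bb pp}

B/I-1 aff ·: Bb|BB
B/I-2 un ·: bb
B/II-1 ? I-1×I-2: bb|Bb
B/II-2 ? ·: bb|Bb|BB
B/III-1 ? II-1×II-2: bb|Bb|BB
⇒ B over [I-1,I-2,II-1,II-2,III-1]: 18 consistent
P/I-1 ? ·: pp|Pp|PP
P/I-2 un ·: pp
P/II-1 ? I-1×I-2: pp|Pp
P/II-2 ? ·: pp|Pp
P/III-1 un II-1×II-2: pp
⇒ P over [I-1,I-2,II-1,II-2,III-1]: 8 consistent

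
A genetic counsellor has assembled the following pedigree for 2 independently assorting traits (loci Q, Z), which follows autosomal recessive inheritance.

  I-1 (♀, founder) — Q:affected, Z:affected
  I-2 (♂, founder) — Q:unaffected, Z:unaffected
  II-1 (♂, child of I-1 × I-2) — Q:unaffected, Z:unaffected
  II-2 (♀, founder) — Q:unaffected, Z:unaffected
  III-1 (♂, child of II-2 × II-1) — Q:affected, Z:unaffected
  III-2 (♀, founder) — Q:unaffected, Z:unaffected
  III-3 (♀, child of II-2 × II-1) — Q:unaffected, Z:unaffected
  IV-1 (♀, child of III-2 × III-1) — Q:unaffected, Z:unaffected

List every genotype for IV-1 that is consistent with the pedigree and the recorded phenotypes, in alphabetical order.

Q/I-1 aff ·: qq
Q/I-2 un ·: QQ|Qq
Q/II-1 un I-1×I-2: Qq
Q/II-2 un ·: Qq
Q/III-1 aff II-2×II-1: qq
Q/III-2 un ·: QQ|Qq
Q/III-3 un II-2×II-1: QQ|Qq
Q/IV-1 un III-2×III-1: Qq
⇒ Q over [I-1,I-2,II-1,II-2,III-1,III-2,III-3,IV-1]: 8 consistent
Z/I-1 aff ·: zz
Z/I-2 un ·: ZZ|Zz
Z/II-1 un I-1×I-2: Zz
Z/II-2 un ·: ZZ|Zz
Z/III-1 un II-2×II-1: ZZ|Zz
Z/III-2 un ·: ZZ|Zz
Z/III-3 un II-2×II-1: ZZ|Zz
Z/IV-1 un III-2×III-1: ZZ|Zz
⇒ Z over [I-1,I-2,II-1,II-2,III-1,III-2,III-3,IV-1]: 56 consistent

IV-1 ∈ {Qq ZZ, Qq Zz}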